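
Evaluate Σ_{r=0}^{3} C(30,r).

1 + 30 + 435 + 4060 = 4526.

4526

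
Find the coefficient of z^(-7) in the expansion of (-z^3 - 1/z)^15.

-105

General term: C(15,j)·(-z^3)^j·(-1/z)^(15-j), with z-exponent 3j − 1(15−j) = 4j − 15.
Set 4j − 15 = -7: j = 2.
C(15,2) = 105; (-1)^2 = 1; (-1)^13 = -1.
Coefficient = 105 · 1 · (-1) = -105.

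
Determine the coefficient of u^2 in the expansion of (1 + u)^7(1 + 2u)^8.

245

Coefficient of u^2 = Σ_{j} C(7,j)·1^j·C(8,2-j)·2^(2-j) for j from 0 to 2.
= 112 + 112 + 21 = 245.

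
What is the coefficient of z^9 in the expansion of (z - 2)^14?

The general term is C(14,j)·(z)^j·(-2)^(14-j); the z^9 term has j = 9.
C(14,9) = 2002.
Coefficient = C(14,9) · (-2)^5 = 2002 · (-32) = -64064.

-64064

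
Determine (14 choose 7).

C(14,7) = (14·13·12·11·10·9·8) / 7! = 17297280 / 5040 = 3432.

3432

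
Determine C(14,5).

2002

C(14,5) = (14·13·12·11·10) / 5! = 240240 / 120 = 2002.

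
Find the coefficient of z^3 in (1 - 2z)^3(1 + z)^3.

11

Coefficient of z^3 = Σ_{j} C(3,j)·(-2)^j·C(3,3-j)·1^(3-j) for j from 0 to 3.
= 1 + (-18) + 36 + (-8) = 11.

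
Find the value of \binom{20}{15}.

15504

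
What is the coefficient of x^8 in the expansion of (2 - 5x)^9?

7031250

The general term is C(9,j)·(2)^j·(-5x)^(9-j); the x^8 term has j = 1.
C(9,1) = 9.
Coefficient = C(9,1) · 2^1 · (-5)^8 = 9 · 2 · 390625 = 7031250.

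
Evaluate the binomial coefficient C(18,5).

8568

C(18,5) = (18·17·16·15·14) / 5! = 1028160 / 120 = 8568.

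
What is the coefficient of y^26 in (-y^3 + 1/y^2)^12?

General term: C(12,j)·(-y^3)^j·(1/y^2)^(12-j), with y-exponent 3j − 2(12−j) = 5j − 24.
Set 5j − 24 = 26: j = 10.
C(12,10) = 66; (-1)^10 = 1; 1^2 = 1.
Coefficient = 66 · 1 · 1 = 66.

66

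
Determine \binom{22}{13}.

C(22,13) = C(22,9) by symmetry.
C(22,9) = (22·21·20·19·18·17·16·15·14) / 9! = 180503769600 / 362880 = 497420.

497420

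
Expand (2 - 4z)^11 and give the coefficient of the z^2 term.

The general term is C(11,j)·(2)^j·(-4z)^(11-j); the z^2 term has j = 9.
C(11,9) = 55.
Coefficient = C(11,9) · 2^9 · (-4)^2 = 55 · 512 · 16 = 450560.

450560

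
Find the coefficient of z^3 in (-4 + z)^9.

The general term is C(9,j)·(-4)^j·(z)^(9-j); the z^3 term has j = 6.
C(9,6) = 84.
Coefficient = C(9,6) · (-4)^6 = 84 · 4096 = 344064.

344064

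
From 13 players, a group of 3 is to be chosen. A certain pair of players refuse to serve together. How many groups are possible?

275

All 3-subsets: C(13,3) = 286. Those containing both fixed elements: C(11,1) = 11.
286 − 11 = 275.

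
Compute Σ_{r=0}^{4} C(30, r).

31931

1 + 30 + 435 + 4060 + 27405 = 31931.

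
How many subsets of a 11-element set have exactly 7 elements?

Choose the 7 positions: C(11,7) = 330.

330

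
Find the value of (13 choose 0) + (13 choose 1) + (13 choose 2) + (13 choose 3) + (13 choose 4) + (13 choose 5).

1 + 13 + 78 + 286 + 715 + 1287 = 2380.

2380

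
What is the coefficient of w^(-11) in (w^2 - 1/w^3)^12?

-792

General term: C(12,j)·(w^2)^j·(-1/w^3)^(12-j), with w-exponent 2j − 3(12−j) = 5j − 36.
Set 5j − 36 = -11: j = 5.
C(12,5) = 792; 1^5 = 1; (-1)^7 = -1.
Coefficient = 792 · 1 · (-1) = -792.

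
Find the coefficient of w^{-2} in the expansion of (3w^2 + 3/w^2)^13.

General term: C(13,j)·(3w^2)^j·(3/w^2)^(13-j), with w-exponent 2j − 2(13−j) = 4j − 26.
Set 4j − 26 = -2: j = 6.
C(13,6) = 1716; 3^6 = 729; 3^7 = 2187.
Coefficient = 1716 · 729 · 2187 = 2735858268.

2735858268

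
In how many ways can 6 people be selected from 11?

This is C(11,6) = 462.

462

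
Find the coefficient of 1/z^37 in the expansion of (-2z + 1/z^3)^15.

General term: C(15,j)·(-2z)^j·(1/z^3)^(15-j), with z-exponent 1j − 3(15−j) = 4j − 45.
Set 4j − 45 = -37: j = 2.
C(15,2) = 105; (-2)^2 = 4; 1^13 = 1.
Coefficient = 105 · 4 · 1 = 420.

420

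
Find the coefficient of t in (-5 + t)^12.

-585937500

The general term is C(12,j)·(-5)^j·(t)^(12-j); the t^1 term has j = 11.
C(12,11) = 12.
Coefficient = C(12,11) · (-5)^11 = 12 · (-48828125) = -585937500.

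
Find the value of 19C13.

27132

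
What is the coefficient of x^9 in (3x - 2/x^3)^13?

-13817466

General term: C(13,j)·(3x)^j·(-2/x^3)^(13-j), with x-exponent 1j − 3(13−j) = 4j − 39.
Set 4j − 39 = 9: j = 12.
C(13,12) = 13; 3^12 = 531441; (-2)^1 = -2.
Coefficient = 13 · 531441 · (-2) = -13817466.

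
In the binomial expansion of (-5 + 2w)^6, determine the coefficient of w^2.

37500

The general term is C(6,j)·(-5)^j·(2w)^(6-j); the w^2 term has j = 4.
C(6,4) = 15.
Coefficient = C(6,4) · (-5)^4 · 2^2 = 15 · 625 · 4 = 37500.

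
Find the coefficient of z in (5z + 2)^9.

The general term is C(9,j)·(5z)^j·(2)^(9-j); the z^1 term has j = 1.
C(9,1) = 9.
Coefficient = C(9,1) · 5^1 · 2^8 = 9 · 5 · 256 = 11520.

11520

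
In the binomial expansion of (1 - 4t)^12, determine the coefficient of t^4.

The general term is C(12,j)·(1)^j·(-4t)^(12-j); the t^4 term has j = 8.
C(12,8) = 495.
Coefficient = C(12,8) · (-4)^4 = 495 · 256 = 126720.

126720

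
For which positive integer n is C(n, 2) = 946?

n(n−1)/2 = 946 ⇒ n(n−1) = 1892. Since 44·43 = 1892, n = 44.

44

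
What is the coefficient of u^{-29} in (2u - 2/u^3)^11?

General term: C(11,j)·(2u)^j·(-2/u^3)^(11-j), with u-exponent 1j − 3(11−j) = 4j − 33.
Set 4j − 33 = -29: j = 1.
C(11,1) = 11; 2^1 = 2; (-2)^10 = 1024.
Coefficient = 11 · 2 · 1024 = 22528.

22528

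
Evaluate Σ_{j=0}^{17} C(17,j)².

2333606220

Σ C(17,j)² is the coefficient of x^17 in (1+x)^17(1+x)^17 = (1+x)^34, i.e. C(34,17) = 2333606220.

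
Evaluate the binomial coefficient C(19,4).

C(19,4) = (19·18·17·16) / 4! = 93024 / 24 = 3876.

3876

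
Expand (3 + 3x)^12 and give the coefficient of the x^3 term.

The general term is C(12,j)·(3)^j·(3x)^(12-j); the x^3 term has j = 9.
C(12,9) = 220.
Coefficient = C(12,9) · 3^9 · 3^3 = 220 · 19683 · 27 = 116917020.

116917020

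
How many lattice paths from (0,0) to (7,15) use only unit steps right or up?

Each path is a sequence of 22 steps with 7 rights: C(22,7) = 170544.

170544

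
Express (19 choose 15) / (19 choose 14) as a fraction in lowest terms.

C(n,k+1)/C(n,k) = (n−k)/(k+1) = (19−14)/(14+1) = 5/15 = 1/3.

1/3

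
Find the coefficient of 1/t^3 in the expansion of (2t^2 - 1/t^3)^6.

General term: C(6,j)·(2t^2)^j·(-1/t^3)^(6-j), with t-exponent 2j − 3(6−j) = 5j − 18.
Set 5j − 18 = -3: j = 3.
C(6,3) = 20; 2^3 = 8; (-1)^3 = -1.
Coefficient = 20 · 8 · (-1) = -160.

-160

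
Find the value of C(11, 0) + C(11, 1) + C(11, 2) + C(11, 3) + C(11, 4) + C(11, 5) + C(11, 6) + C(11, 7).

1816

1 + 11 + 55 + 165 + 330 + 462 + 462 + 330 = 1816.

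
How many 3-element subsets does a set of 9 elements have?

C(9,3) = (9·8·7) / 3! = 504 / 6 = 84.

84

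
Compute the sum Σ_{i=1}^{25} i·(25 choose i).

Since i·C(25,i) = 25·C(24,i−1), the sum is 25·2^24 = 25·16777216 = 419430400.

419430400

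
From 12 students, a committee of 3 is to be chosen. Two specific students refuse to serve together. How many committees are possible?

All 3-subsets: C(12,3) = 220. Those containing both fixed elements: C(10,1) = 10.
220 − 10 = 210.

210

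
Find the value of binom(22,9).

497420

C(22,9) = (22·21·20·19·18·17·16·15·14) / 9! = 180503769600 / 362880 = 497420.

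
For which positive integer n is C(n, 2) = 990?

45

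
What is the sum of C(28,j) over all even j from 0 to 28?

134217728

Half of (1+1)^28 + (1−1)^28 gives the even-index sum: 2^27 = 134217728.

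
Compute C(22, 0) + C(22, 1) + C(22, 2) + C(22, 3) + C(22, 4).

1 + 22 + 231 + 1540 + 7315 = 9109.

9109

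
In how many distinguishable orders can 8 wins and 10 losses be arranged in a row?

Choose positions for the wins: C(18,8) = 43758.

43758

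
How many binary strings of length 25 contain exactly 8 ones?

Choose the 8 positions: C(25,8) = 1081575.

1081575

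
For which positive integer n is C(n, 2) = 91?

14

n(n−1)/2 = 91 ⇒ n(n−1) = 182. Since 14·13 = 182, n = 14.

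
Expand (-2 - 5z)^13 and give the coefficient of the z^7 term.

The general term is C(13,j)·(-2)^j·(-5z)^(13-j); the z^7 term has j = 6.
C(13,6) = 1716.
Coefficient = C(13,6) · (-2)^6 · (-5)^7 = 1716 · 64 · (-78125) = -8580000000.

-8580000000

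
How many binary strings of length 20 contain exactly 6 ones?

38760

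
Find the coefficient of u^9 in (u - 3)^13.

The general term is C(13,j)·(u)^j·(-3)^(13-j); the u^9 term has j = 9.
C(13,9) = 715.
Coefficient = C(13,9) · (-3)^4 = 715 · 81 = 57915.

57915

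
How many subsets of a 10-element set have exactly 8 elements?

Choose the 8 positions: C(10,8) = 45.

45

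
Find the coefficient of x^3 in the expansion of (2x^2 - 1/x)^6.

-160

General term: C(6,j)·(2x^2)^j·(-1/x)^(6-j), with x-exponent 2j − 1(6−j) = 3j − 6.
Set 3j − 6 = 3: j = 3.
C(6,3) = 20; 2^3 = 8; (-1)^3 = -1.
Coefficient = 20 · 8 · (-1) = -160.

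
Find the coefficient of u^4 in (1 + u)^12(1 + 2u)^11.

40975

Coefficient of u^4 = Σ_{j} C(12,j)·1^j·C(11,4-j)·2^(4-j) for j from 0 to 4.
= 5280 + 15840 + 14520 + 4840 + 495 = 40975.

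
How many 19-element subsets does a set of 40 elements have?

131282408400

C(40,19) = (40·39·38·37·36·35·34·33·32·31·30·29·28·27·26·25·24·23·22) / 19! = 15969861751731289590988800000 / 121645100408832000 = 131282408400.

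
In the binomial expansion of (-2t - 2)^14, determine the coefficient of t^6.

49201152

The general term is C(14,j)·(-2t)^j·(-2)^(14-j); the t^6 term has j = 6.
C(14,6) = 3003.
Coefficient = C(14,6) · (-2)^6 · (-2)^8 = 3003 · 64 · 256 = 49201152.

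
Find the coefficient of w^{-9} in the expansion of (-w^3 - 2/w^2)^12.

112640

General term: C(12,j)·(-w^3)^j·(-2/w^2)^(12-j), with w-exponent 3j − 2(12−j) = 5j − 24.
Set 5j − 24 = -9: j = 3.
C(12,3) = 220; (-1)^3 = -1; (-2)^9 = -512.
Coefficient = 220 · (-1) · (-512) = 112640.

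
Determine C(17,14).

680

C(17,14) = C(17,3) by symmetry.
C(17,3) = (17·16·15) / 3! = 4080 / 6 = 680.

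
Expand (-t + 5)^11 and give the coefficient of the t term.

-107421875

The general term is C(11,j)·(-t)^j·(5)^(11-j); the t^1 term has j = 1.
C(11,1) = 11.
Coefficient = C(11,1) · (-1)^1 · 5^10 = 11 · (-1) · 9765625 = -107421875.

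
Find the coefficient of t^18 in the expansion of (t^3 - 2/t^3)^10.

General term: C(10,j)·(t^3)^j·(-2/t^3)^(10-j), with t-exponent 3j − 3(10−j) = 6j − 30.
Set 6j − 30 = 18: j = 8.
C(10,8) = 45; 1^8 = 1; (-2)^2 = 4.
Coefficient = 45 · 1 · 4 = 180.

180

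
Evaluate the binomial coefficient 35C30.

C(35,30) = C(35,5) by symmetry.
C(35,5) = (35·34·33·32·31) / 5! = 38955840 / 120 = 324632.

324632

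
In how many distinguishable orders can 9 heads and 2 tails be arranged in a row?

Choose positions for the heads: C(11,9) = 55.

55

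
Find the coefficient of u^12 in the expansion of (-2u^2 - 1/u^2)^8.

1024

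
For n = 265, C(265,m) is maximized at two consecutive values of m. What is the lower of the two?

For odd n = 265, C(265,m) peaks at m = (n−1)/2 and (n+1)/2; the lower is 132.

132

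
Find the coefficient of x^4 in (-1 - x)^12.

495

The general term is C(12,j)·(-1)^j·(-x)^(12-j); the x^4 term has j = 8.
C(12,8) = 495.
Coefficient = C(12,8) = 495.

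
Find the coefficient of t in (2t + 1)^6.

12

The general term is C(6,j)·(2t)^j·(1)^(6-j); the t^1 term has j = 1.
C(6,1) = 6.
Coefficient = C(6,1) · 2^1 = 6 · 2 = 12.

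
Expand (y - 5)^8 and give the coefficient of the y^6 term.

The general term is C(8,j)·(y)^j·(-5)^(8-j); the y^6 term has j = 6.
C(8,6) = 28.
Coefficient = C(8,6) · (-5)^2 = 28 · 25 = 700.

700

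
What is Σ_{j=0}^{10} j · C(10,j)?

Since j·C(10,j) = 10·C(9,j−1), the sum is 10·2^9 = 10·512 = 5120.

5120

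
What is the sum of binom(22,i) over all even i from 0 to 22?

Even-i terms of row 22 sum to 2^21 = 2097152.

2097152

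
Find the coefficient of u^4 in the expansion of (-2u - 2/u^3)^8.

2048

General term: C(8,j)·(-2u)^j·(-2/u^3)^(8-j), with u-exponent 1j − 3(8−j) = 4j − 24.
Set 4j − 24 = 4: j = 7.
C(8,7) = 8; (-2)^7 = -128; (-2)^1 = -2.
Coefficient = 8 · (-128) · (-2) = 2048.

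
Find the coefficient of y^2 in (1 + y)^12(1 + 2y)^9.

426

Coefficient of y^2 = Σ_{j} C(12,j)·1^j·C(9,2-j)·2^(2-j) for j from 0 to 2.
= 144 + 216 + 66 = 426.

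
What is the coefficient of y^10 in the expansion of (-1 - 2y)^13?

The general term is C(13,j)·(-1)^j·(-2y)^(13-j); the y^10 term has j = 3.
C(13,3) = 286.
Coefficient = C(13,3) · (-1)^3 · (-2)^10 = 286 · (-1) · 1024 = -292864.

-292864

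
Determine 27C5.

C(27,5) = (27·26·25·24·23) / 5! = 9687600 / 120 = 80730.

80730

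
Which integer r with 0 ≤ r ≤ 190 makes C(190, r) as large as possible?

95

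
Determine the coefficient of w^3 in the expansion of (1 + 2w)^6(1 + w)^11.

Coefficient of w^3 = Σ_{j} C(6,j)·2^j·C(11,3-j)·1^(3-j) for j from 0 to 3.
= 165 + 660 + 660 + 160 = 1645.

1645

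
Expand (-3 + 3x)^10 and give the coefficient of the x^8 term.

The general term is C(10,j)·(-3)^j·(3x)^(10-j); the x^8 term has j = 2.
C(10,2) = 45.
Coefficient = C(10,2) · (-3)^2 · 3^8 = 45 · 9 · 6561 = 2657205.

2657205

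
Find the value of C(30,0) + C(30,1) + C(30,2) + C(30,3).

4526

1 + 30 + 435 + 4060 = 4526.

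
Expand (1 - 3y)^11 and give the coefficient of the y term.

-33

The general term is C(11,j)·(1)^j·(-3y)^(11-j); the y^1 term has j = 10.
C(11,10) = 11.
Coefficient = C(11,10) · (-3)^1 = 11 · (-3) = -33.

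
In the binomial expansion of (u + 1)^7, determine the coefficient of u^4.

35

The general term is C(7,j)·(u)^j·(1)^(7-j); the u^4 term has j = 4.
C(7,4) = 35.
Coefficient = C(7,4) = 35.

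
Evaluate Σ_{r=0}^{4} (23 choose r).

10903

1 + 23 + 253 + 1771 + 8855 = 10903.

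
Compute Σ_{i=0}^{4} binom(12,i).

1 + 12 + 66 + 220 + 495 = 794.

794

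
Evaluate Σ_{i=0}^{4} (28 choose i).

1 + 28 + 378 + 3276 + 20475 = 24158.

24158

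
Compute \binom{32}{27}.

C(32,27) = C(32,5) by symmetry.
C(32,5) = (32·31·30·29·28) / 5! = 24165120 / 120 = 201376.

201376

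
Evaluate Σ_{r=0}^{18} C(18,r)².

By Vandermonde's identity, Σ C(18,r)² = C(36,18) = 9075135300.

9075135300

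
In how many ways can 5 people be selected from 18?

This is C(18,5) = 8568.

8568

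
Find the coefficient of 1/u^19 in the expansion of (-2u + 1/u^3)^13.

General term: C(13,j)·(-2u)^j·(1/u^3)^(13-j), with u-exponent 1j − 3(13−j) = 4j − 39.
Set 4j − 39 = -19: j = 5.
C(13,5) = 1287; (-2)^5 = -32; 1^8 = 1.
Coefficient = 1287 · (-32) · 1 = -41184.

-41184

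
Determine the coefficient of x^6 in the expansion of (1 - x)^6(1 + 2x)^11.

-3167

Coefficient of x^6 = Σ_{j} C(6,j)·(-1)^j·C(11,6-j)·2^(6-j) for j from 0 to 6.
= 29568 + (-88704) + 79200 + (-26400) + 3300 + (-132) + 1 = -3167.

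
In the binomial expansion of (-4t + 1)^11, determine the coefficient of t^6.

The general term is C(11,j)·(-4t)^j·(1)^(11-j); the t^6 term has j = 6.
C(11,6) = 462.
Coefficient = C(11,6) · (-4)^6 = 462 · 4096 = 1892352.

1892352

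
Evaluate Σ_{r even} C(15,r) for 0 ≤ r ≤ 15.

16384

Even-r terms of row 15 sum to 2^14 = 16384.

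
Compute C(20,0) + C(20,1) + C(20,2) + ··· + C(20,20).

1048576

Setting x = 1 in (1+x)^20 gives Σ C(20,j) = 2^20 = 1048576.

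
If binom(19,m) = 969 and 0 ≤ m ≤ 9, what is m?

C(19,m) increases on 0 ≤ m ≤ 9. C(19,2) = 171 and C(19,3) = 969, so m = 3.

3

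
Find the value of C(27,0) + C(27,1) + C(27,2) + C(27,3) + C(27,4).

20854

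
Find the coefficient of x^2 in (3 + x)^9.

78732

The general term is C(9,j)·(3)^j·(x)^(9-j); the x^2 term has j = 7.
C(9,7) = 36.
Coefficient = C(9,7) · 3^7 = 36 · 2187 = 78732.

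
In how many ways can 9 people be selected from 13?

This is C(13,9) = 715.

715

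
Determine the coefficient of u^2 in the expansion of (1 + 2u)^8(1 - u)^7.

21

Coefficient of u^2 = Σ_{j} C(8,j)·2^j·C(7,2-j)·(-1)^(2-j) for j from 0 to 2.
= 21 + (-112) + 112 = 21.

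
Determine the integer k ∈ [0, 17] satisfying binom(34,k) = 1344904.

C(34,k) increases on 0 ≤ k ≤ 17. C(34,5) = 278256 and C(34,6) = 1344904, so k = 6.

6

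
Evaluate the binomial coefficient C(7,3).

35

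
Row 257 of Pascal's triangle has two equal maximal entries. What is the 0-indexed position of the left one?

128

For odd n = 257, C(257,r) peaks at r = (n−1)/2 and (n+1)/2; the lesser is 128.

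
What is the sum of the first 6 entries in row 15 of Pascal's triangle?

1 + 15 + 105 + 455 + 1365 + 3003 = 4944.

4944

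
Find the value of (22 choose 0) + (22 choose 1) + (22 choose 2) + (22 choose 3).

1794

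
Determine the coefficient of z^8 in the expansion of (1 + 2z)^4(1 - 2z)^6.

-768

Coefficient of z^8 = Σ_{j} C(4,j)·2^j·C(6,8-j)·(-2)^(8-j) for j from 2 to 4.
= 1536 + (-6144) + 3840 = -768.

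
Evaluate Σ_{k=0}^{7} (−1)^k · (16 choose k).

The partial alternating sum Σ_{k=0}^{7} (−1)^k C(16,k) = (−1)^7 C(15,7) = -6435.

-6435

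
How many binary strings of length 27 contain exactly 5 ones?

80730

Choose the 5 positions: C(27,5) = 80730.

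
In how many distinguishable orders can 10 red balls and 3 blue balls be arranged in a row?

286

Choose positions for the red balls: C(13,10) = 286.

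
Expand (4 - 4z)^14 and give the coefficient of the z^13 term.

-3758096384

The general term is C(14,j)·(4)^j·(-4z)^(14-j); the z^13 term has j = 1.
C(14,1) = 14.
Coefficient = C(14,1) · 4^1 · (-4)^13 = 14 · 4 · (-67108864) = -3758096384.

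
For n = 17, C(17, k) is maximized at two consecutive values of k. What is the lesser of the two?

For odd n = 17, C(17,k) peaks at k = (n−1)/2 and (n+1)/2; the lesser is 8.

8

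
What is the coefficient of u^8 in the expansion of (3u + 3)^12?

263063295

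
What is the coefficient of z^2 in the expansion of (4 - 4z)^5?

10240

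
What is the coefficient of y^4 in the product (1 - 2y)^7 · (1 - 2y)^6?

(1 - 2y)^7(1 - 2y)^6 = (1 - 2y)^13, so the coefficient of y^4 is C(13,4)·(-2)^4 = 715·16 = 11440.

11440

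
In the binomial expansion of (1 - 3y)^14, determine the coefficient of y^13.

The general term is C(14,j)·(1)^j·(-3y)^(14-j); the y^13 term has j = 1.
C(14,1) = 14.
Coefficient = C(14,1) · (-3)^13 = 14 · (-1594323) = -22320522.

-22320522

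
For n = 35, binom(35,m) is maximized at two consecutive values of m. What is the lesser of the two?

17

For odd n = 35, C(35,m) peaks at m = (n−1)/2 and (n+1)/2; the lesser is 17.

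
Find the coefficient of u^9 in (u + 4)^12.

The general term is C(12,j)·(u)^j·(4)^(12-j); the u^9 term has j = 9.
C(12,9) = 220.
Coefficient = C(12,9) · 4^3 = 220 · 64 = 14080.

14080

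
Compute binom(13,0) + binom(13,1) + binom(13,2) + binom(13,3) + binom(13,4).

1 + 13 + 78 + 286 + 715 = 1093.

1093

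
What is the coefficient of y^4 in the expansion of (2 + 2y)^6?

960

The general term is C(6,j)·(2)^j·(2y)^(6-j); the y^4 term has j = 2.
C(6,2) = 15.
Coefficient = C(6,2) · 2^2 · 2^4 = 15 · 4 · 16 = 960.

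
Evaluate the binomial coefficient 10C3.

120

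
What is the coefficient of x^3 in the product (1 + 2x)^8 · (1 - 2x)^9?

64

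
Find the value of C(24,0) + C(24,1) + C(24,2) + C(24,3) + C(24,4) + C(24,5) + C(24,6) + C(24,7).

536155

1 + 24 + 276 + 2024 + 10626 + 42504 + 134596 + 346104 = 536155.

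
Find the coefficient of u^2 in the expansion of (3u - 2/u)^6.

General term: C(6,j)·(3u)^j·(-2/u)^(6-j), with u-exponent 1j − 1(6−j) = 2j − 6.
Set 2j − 6 = 2: j = 4.
C(6,4) = 15; 3^4 = 81; (-2)^2 = 4.
Coefficient = 15 · 81 · 4 = 4860.

4860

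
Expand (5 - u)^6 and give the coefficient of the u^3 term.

The general term is C(6,j)·(5)^j·(-u)^(6-j); the u^3 term has j = 3.
C(6,3) = 20.
Coefficient = C(6,3) · 5^3 · (-1)^3 = 20 · 125 · (-1) = -2500.

-2500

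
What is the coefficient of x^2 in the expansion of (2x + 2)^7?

The general term is C(7,j)·(2x)^j·(2)^(7-j); the x^2 term has j = 2.
C(7,2) = 21.
Coefficient = C(7,2) · 2^2 · 2^5 = 21 · 4 · 32 = 2688.

2688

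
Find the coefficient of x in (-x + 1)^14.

-14

The general term is C(14,j)·(-x)^j·(1)^(14-j); the x^1 term has j = 1.
C(14,1) = 14.
Coefficient = C(14,1) · (-1)^1 = 14 · (-1) = -14.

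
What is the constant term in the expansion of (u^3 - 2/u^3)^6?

-160

General term: C(6,j)·(u^3)^j·(-2/u^3)^(6-j), with u-exponent 3j − 3(6−j) = 6j − 18.
Set 6j − 18 = 0: j = 3.
C(6,3) = 20; 1^3 = 1; (-2)^3 = -8.
Coefficient = 20 · 1 · (-8) = -160.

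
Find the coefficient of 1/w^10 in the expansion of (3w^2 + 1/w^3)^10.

General term: C(10,j)·(3w^2)^j·(1/w^3)^(10-j), with w-exponent 2j − 3(10−j) = 5j − 30.
Set 5j − 30 = -10: j = 4.
C(10,4) = 210; 3^4 = 81; 1^6 = 1.
Coefficient = 210 · 81 · 1 = 17010.

17010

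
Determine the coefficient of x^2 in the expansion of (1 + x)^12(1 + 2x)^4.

Coefficient of x^2 = Σ_{j} C(12,j)·1^j·C(4,2-j)·2^(2-j) for j from 0 to 2.
= 24 + 96 + 66 = 186.

186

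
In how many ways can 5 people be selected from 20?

15504

This is C(20,5) = 15504.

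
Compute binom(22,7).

C(22,7) = (22·21·20·19·18·17·16) / 7! = 859541760 / 5040 = 170544.

170544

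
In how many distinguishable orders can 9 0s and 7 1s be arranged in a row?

Choose positions for the 0s: C(16,9) = 11440.

11440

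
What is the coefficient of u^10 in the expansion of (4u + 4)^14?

The general term is C(14,j)·(4u)^j·(4)^(14-j); the u^10 term has j = 10.
C(14,10) = 1001.
Coefficient = C(14,10) · 4^10 · 4^4 = 1001 · 1048576 · 256 = 268703891456.

268703891456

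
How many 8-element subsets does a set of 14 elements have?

3003

C(14,8) = C(14,6) by symmetry.
C(14,6) = (14·13·12·11·10·9) / 6! = 2162160 / 720 = 3003.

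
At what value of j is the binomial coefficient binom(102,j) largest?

51

C(102,j) is maximized at j = 102/2 = 51.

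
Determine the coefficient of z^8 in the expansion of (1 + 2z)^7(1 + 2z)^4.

(1 + 2z)^7(1 + 2z)^4 = (1 + 2z)^11, so the coefficient of z^8 is C(11,8)·2^8 = 165·256 = 42240.

42240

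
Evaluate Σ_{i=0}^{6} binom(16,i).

14893

1 + 16 + 120 + 560 + 1820 + 4368 + 8008 = 14893.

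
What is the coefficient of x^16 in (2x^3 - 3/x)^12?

-24634368

General term: C(12,j)·(2x^3)^j·(-3/x)^(12-j), with x-exponent 3j − 1(12−j) = 4j − 12.
Set 4j − 12 = 16: j = 7.
C(12,7) = 792; 2^7 = 128; (-3)^5 = -243.
Coefficient = 792 · 128 · (-243) = -24634368.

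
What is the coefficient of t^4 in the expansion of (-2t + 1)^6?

240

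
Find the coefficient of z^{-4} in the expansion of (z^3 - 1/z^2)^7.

-21

General term: C(7,j)·(z^3)^j·(-1/z^2)^(7-j), with z-exponent 3j − 2(7−j) = 5j − 14.
Set 5j − 14 = -4: j = 2.
C(7,2) = 21; 1^2 = 1; (-1)^5 = -1.
Coefficient = 21 · 1 · (-1) = -21.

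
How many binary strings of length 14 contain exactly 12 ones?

91

Choose the 12 positions: C(14,12) = 91.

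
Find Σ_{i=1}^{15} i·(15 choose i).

Differentiating (1+x)^15 and setting x=1: Σ i·C(15,i) = 15·2^14 = 245760.

245760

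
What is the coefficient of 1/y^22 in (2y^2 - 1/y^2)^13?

General term: C(13,j)·(2y^2)^j·(-1/y^2)^(13-j), with y-exponent 2j − 2(13−j) = 4j − 26.
Set 4j − 26 = -22: j = 1.
C(13,1) = 13; 2^1 = 2; (-1)^12 = 1.
Coefficient = 13 · 2 · 1 = 26.

26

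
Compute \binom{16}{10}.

8008

C(16,10) = C(16,6) by symmetry.
C(16,6) = (16·15·14·13·12·11) / 6! = 5765760 / 720 = 8008.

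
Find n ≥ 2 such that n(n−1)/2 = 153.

n(n−1)/2 = 153 ⇒ n(n−1) = 306. Since 18·17 = 306, n = 18.

18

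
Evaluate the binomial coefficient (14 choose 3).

364

C(14,3) = (14·13·12) / 3! = 2184 / 6 = 364.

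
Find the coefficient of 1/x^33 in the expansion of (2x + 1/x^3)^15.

3640

General term: C(15,j)·(2x)^j·(1/x^3)^(15-j), with x-exponent 1j − 3(15−j) = 4j − 45.
Set 4j − 45 = -33: j = 3.
C(15,3) = 455; 2^3 = 8; 1^12 = 1.
Coefficient = 455 · 8 · 1 = 3640.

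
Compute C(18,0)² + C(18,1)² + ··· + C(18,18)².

Σ C(18,i)² is the coefficient of x^18 in (1+x)^18(1+x)^18 = (1+x)^36, i.e. C(36,18) = 9075135300.

9075135300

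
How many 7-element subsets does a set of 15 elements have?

C(15,7) = (15·14·13·12·11·10·9) / 7! = 32432400 / 5040 = 6435.

6435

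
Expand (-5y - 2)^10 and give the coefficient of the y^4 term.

8400000

The general term is C(10,j)·(-5y)^j·(-2)^(10-j); the y^4 term has j = 4.
C(10,4) = 210.
Coefficient = C(10,4) · (-5)^4 · (-2)^6 = 210 · 625 · 64 = 8400000.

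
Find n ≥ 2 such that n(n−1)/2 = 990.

45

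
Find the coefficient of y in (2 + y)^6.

192

The general term is C(6,j)·(2)^j·(y)^(6-j); the y^1 term has j = 5.
C(6,5) = 6.
Coefficient = C(6,5) · 2^5 = 6 · 32 = 192.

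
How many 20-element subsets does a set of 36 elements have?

C(36,20) = C(36,16) by symmetry.
C(36,16) = (36·35·34·33·32·31·30·29·28·27·26·25·24·23·22·21) / 16! = 152901072685905223680000 / 20922789888000 = 7307872110.

7307872110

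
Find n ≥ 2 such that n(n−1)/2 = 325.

n(n−1)/2 = 325 ⇒ n(n−1) = 650. Since 26·25 = 650, n = 26.

26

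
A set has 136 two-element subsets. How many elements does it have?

17

n(n−1)/2 = 136 ⇒ n(n−1) = 272. Since 17·16 = 272, n = 17.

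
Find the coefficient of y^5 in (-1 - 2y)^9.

-4032

The general term is C(9,j)·(-1)^j·(-2y)^(9-j); the y^5 term has j = 4.
C(9,4) = 126.
Coefficient = C(9,4) · (-2)^5 = 126 · (-32) = -4032.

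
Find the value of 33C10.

92561040

C(33,10) = (33·32·31·30·29·28·27·26·25·24) / 10! = 335885501952000 / 3628800 = 92561040.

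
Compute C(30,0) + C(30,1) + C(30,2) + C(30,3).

1 + 30 + 435 + 4060 = 4526.

4526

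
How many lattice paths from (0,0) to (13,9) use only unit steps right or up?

Each path is a sequence of 22 steps with 13 rights: C(22,13) = 497420.

497420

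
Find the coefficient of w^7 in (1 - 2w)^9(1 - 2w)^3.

(1 - 2w)^9(1 - 2w)^3 = (1 - 2w)^12, so the coefficient of w^7 is C(12,7)·(-2)^7 = 792·-128 = -101376.

-101376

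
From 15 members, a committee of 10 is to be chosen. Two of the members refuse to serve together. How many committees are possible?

All 10-subsets: C(15,10) = 3003. Those containing both fixed elements: C(13,8) = 1287.
3003 − 1287 = 1716.

1716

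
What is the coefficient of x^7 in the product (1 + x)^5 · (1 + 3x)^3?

Coefficient of x^7 = Σ_{j} C(5,j)·1^j·C(3,7-j)·3^(7-j) for j from 4 to 5.
= 135 + 27 = 162.

162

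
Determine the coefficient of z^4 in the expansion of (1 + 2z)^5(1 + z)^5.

Coefficient of z^4 = Σ_{j} C(5,j)·2^j·C(5,4-j)·1^(4-j) for j from 0 to 4.
= 5 + 100 + 400 + 400 + 80 = 985.

985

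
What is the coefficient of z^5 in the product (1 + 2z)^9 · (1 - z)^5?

Coefficient of z^5 = Σ_{j} C(9,j)·2^j·C(5,5-j)·(-1)^(5-j) for j from 0 to 5.
= (-1) + 90 + (-1440) + 6720 + (-10080) + 4032 = -679.

-679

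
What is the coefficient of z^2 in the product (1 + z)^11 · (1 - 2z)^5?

Coefficient of z^2 = Σ_{j} C(11,j)·1^j·C(5,2-j)·(-2)^(2-j) for j from 0 to 2.
= 40 + (-110) + 55 = -15.

-15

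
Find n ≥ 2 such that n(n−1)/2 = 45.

10

n(n−1)/2 = 45 ⇒ n(n−1) = 90. Since 10·9 = 90, n = 10.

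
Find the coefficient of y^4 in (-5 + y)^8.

43750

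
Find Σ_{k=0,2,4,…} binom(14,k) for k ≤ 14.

Even-k terms of row 14 sum to 2^13 = 8192.

8192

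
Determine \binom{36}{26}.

254186856

C(36,26) = C(36,10) by symmetry.
C(36,10) = (36·35·34·33·32·31·30·29·28·27) / 10! = 922393263052800 / 3628800 = 254186856.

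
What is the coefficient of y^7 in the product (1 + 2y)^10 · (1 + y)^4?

Coefficient of y^7 = Σ_{j} C(10,j)·2^j·C(4,7-j)·1^(7-j) for j from 3 to 7.
= 960 + 13440 + 48384 + 53760 + 15360 = 131904.

131904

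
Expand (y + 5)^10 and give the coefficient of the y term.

The general term is C(10,j)·(y)^j·(5)^(10-j); the y^1 term has j = 1.
C(10,1) = 10.
Coefficient = C(10,1) · 5^9 = 10 · 1953125 = 19531250.

19531250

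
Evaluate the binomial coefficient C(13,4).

C(13,4) = (13·12·11·10) / 4! = 17160 / 24 = 715.

715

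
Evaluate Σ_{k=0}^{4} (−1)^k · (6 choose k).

5

The partial alternating sum Σ_{k=0}^{4} (−1)^k C(6,k) = (−1)^4 C(5,4) = 5.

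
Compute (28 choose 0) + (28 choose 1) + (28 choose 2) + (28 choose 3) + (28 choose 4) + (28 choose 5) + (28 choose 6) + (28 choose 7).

1 + 28 + 378 + 3276 + 20475 + 98280 + 376740 + 1184040 = 1683218.

1683218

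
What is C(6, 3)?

20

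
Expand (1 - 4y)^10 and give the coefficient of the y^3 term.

The general term is C(10,j)·(1)^j·(-4y)^(10-j); the y^3 term has j = 7.
C(10,7) = 120.
Coefficient = C(10,7) · (-4)^3 = 120 · (-64) = -7680.

-7680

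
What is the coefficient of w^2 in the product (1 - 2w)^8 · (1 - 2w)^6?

364

(1 - 2w)^8(1 - 2w)^6 = (1 - 2w)^14, so the coefficient of w^2 is C(14,2)·(-2)^2 = 91·4 = 364.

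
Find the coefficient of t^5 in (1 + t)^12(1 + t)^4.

4368

(1 + t)^12(1 + t)^4 = (1 + t)^16, so the coefficient of t^5 is C(16,5)·1^5 = 4368·1 = 4368.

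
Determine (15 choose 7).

C(15,7) = (15·14·13·12·11·10·9) / 7! = 32432400 / 5040 = 6435.

6435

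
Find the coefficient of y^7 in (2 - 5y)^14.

The general term is C(14,j)·(2)^j·(-5y)^(14-j); the y^7 term has j = 7.
C(14,7) = 3432.
Coefficient = C(14,7) · 2^7 · (-5)^7 = 3432 · 128 · (-78125) = -34320000000.

-34320000000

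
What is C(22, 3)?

1540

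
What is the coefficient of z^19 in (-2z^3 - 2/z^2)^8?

General term: C(8,j)·(-2z^3)^j·(-2/z^2)^(8-j), with z-exponent 3j − 2(8−j) = 5j − 16.
Set 5j − 16 = 19: j = 7.
C(8,7) = 8; (-2)^7 = -128; (-2)^1 = -2.
Coefficient = 8 · (-128) · (-2) = 2048.

2048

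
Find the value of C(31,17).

265182525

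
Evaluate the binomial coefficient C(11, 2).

55

C(11,2) = (11·10) / 2! = 110 / 2 = 55.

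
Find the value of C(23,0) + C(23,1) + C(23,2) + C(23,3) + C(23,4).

1 + 23 + 253 + 1771 + 8855 = 10903.

10903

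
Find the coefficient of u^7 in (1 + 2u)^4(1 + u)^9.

Coefficient of u^7 = Σ_{j} C(4,j)·2^j·C(9,7-j)·1^(7-j) for j from 0 to 4.
= 36 + 672 + 3024 + 4032 + 1344 = 9108.

9108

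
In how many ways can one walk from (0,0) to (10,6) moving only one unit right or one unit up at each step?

Each path is a sequence of 16 steps with 10 rights: C(16,10) = 8008.

8008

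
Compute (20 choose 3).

C(20,3) = (20·19·18) / 3! = 6840 / 6 = 1140.

1140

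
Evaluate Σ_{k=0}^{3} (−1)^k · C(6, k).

The partial alternating sum Σ_{k=0}^{3} (−1)^k C(6,k) = (−1)^3 C(5,3) = -10.

-10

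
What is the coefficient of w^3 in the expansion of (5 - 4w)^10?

The general term is C(10,j)·(5)^j·(-4w)^(10-j); the w^3 term has j = 7.
C(10,7) = 120.
Coefficient = C(10,7) · 5^7 · (-4)^3 = 120 · 78125 · (-64) = -600000000.

-600000000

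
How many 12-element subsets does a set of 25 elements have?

C(25,12) = (25·24·23·22·21·20·19·18·17·16·15·14) / 12! = 2490952020480000 / 479001600 = 5200300.

5200300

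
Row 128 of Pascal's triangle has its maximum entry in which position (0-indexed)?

C(128,r) is maximized at r = 128/2 = 64.

64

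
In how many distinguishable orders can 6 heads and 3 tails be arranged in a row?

Choose positions for the heads: C(9,6) = 84.

84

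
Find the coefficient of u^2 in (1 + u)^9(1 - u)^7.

-6

Coefficient of u^2 = Σ_{j} C(9,j)·1^j·C(7,2-j)·(-1)^(2-j) for j from 0 to 2.
= 21 + (-63) + 36 = -6.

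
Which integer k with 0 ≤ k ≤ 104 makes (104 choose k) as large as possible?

52

C(104,k) is maximized at k = 104/2 = 52.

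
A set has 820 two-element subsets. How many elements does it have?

41

n(n−1)/2 = 820 ⇒ n(n−1) = 1640. Since 41·40 = 1640, n = 41.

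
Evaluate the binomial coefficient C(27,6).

296010

C(27,6) = (27·26·25·24·23·22) / 6! = 213127200 / 720 = 296010.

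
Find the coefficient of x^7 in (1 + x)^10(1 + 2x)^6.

Coefficient of x^7 = Σ_{j} C(10,j)·1^j·C(6,7-j)·2^(7-j) for j from 1 to 7.
= 640 + 8640 + 28800 + 33600 + 15120 + 2520 + 120 = 89440.

89440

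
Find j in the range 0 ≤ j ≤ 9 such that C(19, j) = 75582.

8

C(19,j) increases on 0 ≤ j ≤ 9. C(19,7) = 50388 and C(19,8) = 75582, so j = 8.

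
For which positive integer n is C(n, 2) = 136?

17

n(n−1)/2 = 136 ⇒ n(n−1) = 272. Since 17·16 = 272, n = 17.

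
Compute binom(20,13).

77520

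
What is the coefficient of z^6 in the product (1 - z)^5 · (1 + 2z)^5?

30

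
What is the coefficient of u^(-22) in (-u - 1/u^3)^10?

45

General term: C(10,j)·(-u)^j·(-1/u^3)^(10-j), with u-exponent 1j − 3(10−j) = 4j − 30.
Set 4j − 30 = -22: j = 2.
C(10,2) = 45; (-1)^2 = 1; (-1)^8 = 1.
Coefficient = 45 · 1 · 1 = 45.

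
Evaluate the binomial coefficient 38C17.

C(38,17) = (38·37·36·35·34·33·32·31·30·29·28·27·26·25·24·23·22) / 17! = 10237090866494416404480000 / 355687428096000 = 28781143380.

28781143380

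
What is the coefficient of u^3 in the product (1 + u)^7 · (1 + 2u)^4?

Coefficient of u^3 = Σ_{j} C(7,j)·1^j·C(4,3-j)·2^(3-j) for j from 0 to 3.
= 32 + 168 + 168 + 35 = 403.

403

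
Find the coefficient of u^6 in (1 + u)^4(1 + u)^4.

Coefficient of u^6 = Σ_{j} C(4,j)·C(4,6-j) for j from 2 to 4.
= 6 + 16 + 6 = 28.

28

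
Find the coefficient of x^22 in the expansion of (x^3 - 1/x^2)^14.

1001

General term: C(14,j)·(x^3)^j·(-1/x^2)^(14-j), with x-exponent 3j − 2(14−j) = 5j − 28.
Set 5j − 28 = 22: j = 10.
C(14,10) = 1001; 1^10 = 1; (-1)^4 = 1.
Coefficient = 1001 · 1 · 1 = 1001.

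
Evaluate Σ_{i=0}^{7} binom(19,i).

94184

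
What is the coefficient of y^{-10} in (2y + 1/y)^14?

364

General term: C(14,j)·(2y)^j·(1/y)^(14-j), with y-exponent 1j − 1(14−j) = 2j − 14.
Set 2j − 14 = -10: j = 2.
C(14,2) = 91; 2^2 = 4; 1^12 = 1.
Coefficient = 91 · 4 · 1 = 364.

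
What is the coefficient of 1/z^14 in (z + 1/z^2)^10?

45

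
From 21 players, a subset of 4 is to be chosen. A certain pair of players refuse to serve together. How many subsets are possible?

All 4-subsets: C(21,4) = 5985. Those containing both fixed elements: C(19,2) = 171.
5985 − 171 = 5814.

5814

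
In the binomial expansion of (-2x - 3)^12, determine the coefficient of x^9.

The general term is C(12,j)·(-2x)^j·(-3)^(12-j); the x^9 term has j = 9.
C(12,9) = 220.
Coefficient = C(12,9) · (-2)^9 · (-3)^3 = 220 · (-512) · (-27) = 3041280.

3041280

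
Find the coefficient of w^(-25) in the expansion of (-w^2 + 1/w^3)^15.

1365

General term: C(15,j)·(-w^2)^j·(1/w^3)^(15-j), with w-exponent 2j − 3(15−j) = 5j − 45.
Set 5j − 45 = -25: j = 4.
C(15,4) = 1365; (-1)^4 = 1; 1^11 = 1.
Coefficient = 1365 · 1 · 1 = 1365.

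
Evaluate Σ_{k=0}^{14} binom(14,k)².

By Vandermonde's identity, Σ C(14,k)² = C(28,14) = 40116600.

40116600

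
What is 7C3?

C(7,3) = (7·6·5) / 3! = 210 / 6 = 35.

35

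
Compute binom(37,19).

C(37,19) = C(37,18) by symmetry.
C(37,18) = (37·36·35·34·33·32·31·30·29·28·27·26·25·24·23·22·21·20) / 18! = 113146793787569865523200000 / 6402373705728000 = 17672631900.

17672631900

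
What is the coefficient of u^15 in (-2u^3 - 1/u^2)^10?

15360

General term: C(10,j)·(-2u^3)^j·(-1/u^2)^(10-j), with u-exponent 3j − 2(10−j) = 5j − 20.
Set 5j − 20 = 15: j = 7.
C(10,7) = 120; (-2)^7 = -128; (-1)^3 = -1.
Coefficient = 120 · (-128) · (-1) = 15360.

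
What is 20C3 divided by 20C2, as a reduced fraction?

C(n,k+1)/C(n,k) = (n−k)/(k+1) = (20−2)/(2+1) = 18/3 = 6.

6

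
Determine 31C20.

C(31,20) = C(31,11) by symmetry.
C(31,11) = (31·30·29·28·27·26·25·24·23·22·21) / 11! = 3379847863392000 / 39916800 = 84672315.

84672315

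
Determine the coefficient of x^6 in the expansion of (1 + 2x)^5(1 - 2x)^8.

1280

Coefficient of x^6 = Σ_{j} C(5,j)·2^j·C(8,6-j)·(-2)^(6-j) for j from 0 to 5.
= 1792 + (-17920) + 44800 + (-35840) + 8960 + (-512) = 1280.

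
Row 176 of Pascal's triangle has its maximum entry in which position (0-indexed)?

88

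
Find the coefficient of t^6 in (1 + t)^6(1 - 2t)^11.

Coefficient of t^6 = Σ_{j} C(6,j)·1^j·C(11,6-j)·(-2)^(6-j) for j from 0 to 6.
= 29568 + (-88704) + 79200 + (-26400) + 3300 + (-132) + 1 = -3167.

-3167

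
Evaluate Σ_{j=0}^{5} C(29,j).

146596

1 + 29 + 406 + 3654 + 23751 + 118755 = 146596.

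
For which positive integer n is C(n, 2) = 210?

21

n(n−1)/2 = 210 ⇒ n(n−1) = 420. Since 21·20 = 420, n = 21.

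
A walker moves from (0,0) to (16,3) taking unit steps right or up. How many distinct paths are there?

Each path is a sequence of 19 steps with 16 rights: C(19,16) = 969.

969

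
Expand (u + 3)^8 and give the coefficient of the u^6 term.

252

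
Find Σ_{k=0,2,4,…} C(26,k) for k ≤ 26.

33554432

Even-k terms of row 26 sum to 2^25 = 33554432.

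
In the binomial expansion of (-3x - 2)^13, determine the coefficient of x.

-159744

The general term is C(13,j)·(-3x)^j·(-2)^(13-j); the x^1 term has j = 1.
C(13,1) = 13.
Coefficient = C(13,1) · (-3)^1 · (-2)^12 = 13 · (-3) · 4096 = -159744.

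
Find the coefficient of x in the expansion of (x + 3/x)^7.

945

General term: C(7,j)·(x)^j·(3/x)^(7-j), with x-exponent 1j − 1(7−j) = 2j − 7.
Set 2j − 7 = 1: j = 4.
C(7,4) = 35; 1^4 = 1; 3^3 = 27.
Coefficient = 35 · 1 · 27 = 945.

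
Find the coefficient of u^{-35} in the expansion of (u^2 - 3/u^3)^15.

General term: C(15,j)·(u^2)^j·(-3/u^3)^(15-j), with u-exponent 2j − 3(15−j) = 5j − 45.
Set 5j − 45 = -35: j = 2.
C(15,2) = 105; 1^2 = 1; (-3)^13 = -1594323.
Coefficient = 105 · 1 · (-1594323) = -167403915.

-167403915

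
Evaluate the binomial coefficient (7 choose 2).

21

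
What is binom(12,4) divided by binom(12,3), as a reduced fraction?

9/4

C(n,k+1)/C(n,k) = (n−k)/(k+1) = (12−3)/(3+1) = 9/4.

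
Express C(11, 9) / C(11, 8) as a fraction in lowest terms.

1/3

C(n,k+1)/C(n,k) = (n−k)/(k+1) = (11−8)/(8+1) = 3/9 = 1/3.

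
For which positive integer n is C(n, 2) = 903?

n(n−1)/2 = 903 ⇒ n(n−1) = 1806. Since 43·42 = 1806, n = 43.

43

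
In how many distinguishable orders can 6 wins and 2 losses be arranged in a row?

28

Choose positions for the wins: C(8,6) = 28.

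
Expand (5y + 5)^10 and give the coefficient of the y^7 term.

1171875000

The general term is C(10,j)·(5y)^j·(5)^(10-j); the y^7 term has j = 7.
C(10,7) = 120.
Coefficient = C(10,7) · 5^7 · 5^3 = 120 · 78125 · 125 = 1171875000.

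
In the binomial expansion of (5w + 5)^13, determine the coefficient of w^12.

15869140625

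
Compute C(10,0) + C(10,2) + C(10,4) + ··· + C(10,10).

512

Even-r terms of row 10 sum to 2^9 = 512.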